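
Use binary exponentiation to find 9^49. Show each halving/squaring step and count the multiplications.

Computing 9^49 by squaring (build up from 9^1; each line after the first costs one multiplication):

9^1 = 9
9^2 = (9^1)^2 = 9^2 = 81
9^3 = 9 * 9^2 = 9 * 81 = 729
9^6 = (9^3)^2 = 729^2 = 531441
9^12 = (9^6)^2 = 531441^2 = 282429536481
9^24 = (9^12)^2 = 282429536481^2 = 79766443076872509863361
9^48 = (9^24)^2 = 79766443076872509863361^2 = 6362685441135942358474828762538534230890216321
9^49 = 9 * 9^48 = 9 * 6362685441135942358474828762538534230890216321 = 57264168970223481226273458862846808078011946889

Result: 57264168970223481226273458862846808078011946889
Multiplications needed: 7 (7 lines after 9^1)

9^49 = 57264168970223481226273458862846808078011946889. Using exponentiation by squaring, this requires 7 multiplications. The key idea: if the exponent is even, square the half-power; if odd, multiply by the base once.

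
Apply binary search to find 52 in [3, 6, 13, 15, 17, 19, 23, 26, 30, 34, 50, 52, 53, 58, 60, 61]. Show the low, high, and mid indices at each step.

Binary search for 52 in [3, 6, 13, 15, 17, 19, 23, 26, 30, 34, 50, 52, 53, 58, 60, 61]:

lo=0, hi=15, mid=7, arr[mid]=26 -> 26 < 52, search right half
lo=8, hi=15, mid=11, arr[mid]=52 -> Found target at index 11!

Binary search finds 52 at index 11 after 2 comparisons. The search repeatedly halves the search space by comparing with the middle element.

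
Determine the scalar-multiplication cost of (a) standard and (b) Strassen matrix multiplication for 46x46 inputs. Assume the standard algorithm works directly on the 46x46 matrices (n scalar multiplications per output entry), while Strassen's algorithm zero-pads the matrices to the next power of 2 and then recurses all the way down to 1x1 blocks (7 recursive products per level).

Matrix multiplication for 46x46 matrices:

Strassen's algorithm requires power-of-2 dimensions. Pad 46x46 to 64x64 (next power of 2).

Standard algorithm: 46^3 = 97336 multiplications
Strassen's algorithm: 7^(log2(64)) = 7^6 = 117649 multiplications
Difference: 97336 - 117649 = -20313 (Strassen uses MORE here due to padding overhead — for small or just-over-power-of-2 n, padding can outweigh the per-level savings)

Standard: 97336 multiplications (46^3). Strassen: 117649 multiplications (7^6, after padding to 64x64). Strassen reduces 8 recursive multiplications to 7 at each level.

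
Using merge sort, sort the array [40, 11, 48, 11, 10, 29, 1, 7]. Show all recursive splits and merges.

Merge sort trace:

Split: [40, 11, 48, 11, 10, 29, 1, 7] -> [40, 11, 48, 11] and [10, 29, 1, 7]
  Split: [40, 11, 48, 11] -> [40, 11] and [48, 11]
    Split: [40, 11] -> [40] and [11]
    Merge: [40] + [11] -> [11, 40]
    Split: [48, 11] -> [48] and [11]
    Merge: [48] + [11] -> [11, 48]
  Merge: [11, 40] + [11, 48] -> [11, 11, 40, 48]
  Split: [10, 29, 1, 7] -> [10, 29] and [1, 7]
    Split: [10, 29] -> [10] and [29]
    Merge: [10] + [29] -> [10, 29]
    Split: [1, 7] -> [1] and [7]
    Merge: [1] + [7] -> [1, 7]
  Merge: [10, 29] + [1, 7] -> [1, 7, 10, 29]
Merge: [11, 11, 40, 48] + [1, 7, 10, 29] -> [1, 7, 10, 11, 11, 29, 40, 48]

Final sorted array: [1, 7, 10, 11, 11, 29, 40, 48]

The merge sort proceeds by recursively splitting the array and merging sorted halves.
After all merges, the sorted array is [1, 7, 10, 11, 11, 29, 40, 48].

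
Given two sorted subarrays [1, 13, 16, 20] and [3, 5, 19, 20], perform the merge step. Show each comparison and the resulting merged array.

Merging process:

Compare 1 vs 3: take 1 from left. Merged: [1]
Compare 13 vs 3: take 3 from right. Merged: [1, 3]
Compare 13 vs 5: take 5 from right. Merged: [1, 3, 5]
Compare 13 vs 19: take 13 from left. Merged: [1, 3, 5, 13]
Compare 16 vs 19: take 16 from left. Merged: [1, 3, 5, 13, 16]
Compare 20 vs 19: take 19 from right. Merged: [1, 3, 5, 13, 16, 19]
Compare 20 vs 20: take 20 from left. Merged: [1, 3, 5, 13, 16, 19, 20]
Append remaining from right: [20]. Merged: [1, 3, 5, 13, 16, 19, 20, 20]

Final merged array: [1, 3, 5, 13, 16, 19, 20, 20]
Total comparisons: 7

The merged array is [1, 3, 5, 13, 16, 19, 20, 20], requiring 7 comparisons. The merge step runs in O(n) time where n is the total number of elements.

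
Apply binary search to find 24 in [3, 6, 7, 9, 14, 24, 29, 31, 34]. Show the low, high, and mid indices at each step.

Binary search for 24 in [3, 6, 7, 9, 14, 24, 29, 31, 34]:

lo=0, hi=8, mid=4, arr[mid]=14 -> 14 < 24, search right half
lo=5, hi=8, mid=6, arr[mid]=29 -> 29 > 24, search left half
lo=5, hi=5, mid=5, arr[mid]=24 -> Found target at index 5!

Binary search finds 24 at index 5 after 3 comparisons. The search repeatedly halves the search space by comparing with the middle element.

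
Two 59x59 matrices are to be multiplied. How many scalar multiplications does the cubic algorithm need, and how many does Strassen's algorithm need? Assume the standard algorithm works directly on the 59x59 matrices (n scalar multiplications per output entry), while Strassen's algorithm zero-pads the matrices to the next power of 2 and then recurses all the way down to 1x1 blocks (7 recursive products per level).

Matrix multiplication for 59x59 matrices:

Strassen's algorithm requires power-of-2 dimensions. Pad 59x59 to 64x64 (next power of 2).

Standard algorithm: 59^3 = 205379 multiplications
Strassen's algorithm: 7^(log2(64)) = 7^6 = 117649 multiplications
Savings: 205379 - 117649 = 87730 multiplications

Standard: 205379 multiplications (59^3). Strassen: 117649 multiplications (7^6, after padding to 64x64). Strassen reduces 8 recursive multiplications to 7 at each level.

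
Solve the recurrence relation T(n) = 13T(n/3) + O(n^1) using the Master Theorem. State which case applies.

Master Theorem for T(n) = 13T(n/3) + O(n^1):

a = 13, b = 3, c = 1
log_b(a) = log_3(13) = 2.3347

Case 1: c = 1 < log_3(13) = 2.3347
T(n) = O(n^(log_3 13))

For T(n) = 13T(n/3) + O(n^1): log_3(13) = 2.3347. This is Case 1 of the Master Theorem (c < log_b(a), work dominated by leaves), giving O(n^(log_3 13)).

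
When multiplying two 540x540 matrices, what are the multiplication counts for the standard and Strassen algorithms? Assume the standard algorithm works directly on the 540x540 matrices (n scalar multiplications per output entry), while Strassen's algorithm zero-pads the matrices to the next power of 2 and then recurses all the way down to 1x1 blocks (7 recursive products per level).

Matrix multiplication for 540x540 matrices:

Strassen's algorithm requires power-of-2 dimensions. Pad 540x540 to 1024x1024 (next power of 2).

Standard algorithm: 540^3 = 157464000 multiplications
Strassen's algorithm: 7^(log2(1024)) = 7^10 = 282475249 multiplications
Difference: 157464000 - 282475249 = -125011249 (Strassen uses MORE here due to padding overhead — for small or just-over-power-of-2 n, padding can outweigh the per-level savings)

Standard: 157464000 multiplications (540^3). Strassen: 282475249 multiplications (7^10, after padding to 1024x1024). Strassen reduces 8 recursive multiplications to 7 at each level.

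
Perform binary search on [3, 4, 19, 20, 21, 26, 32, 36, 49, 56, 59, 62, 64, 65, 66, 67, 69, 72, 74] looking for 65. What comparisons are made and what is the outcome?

Binary search for 65 in [3, 4, 19, 20, 21, 26, 32, 36, 49, 56, 59, 62, 64, 65, 66, 67, 69, 72, 74]:

lo=0, hi=18, mid=9, arr[mid]=56 -> 56 < 65, search right half
lo=10, hi=18, mid=14, arr[mid]=66 -> 66 > 65, search left half
lo=10, hi=13, mid=11, arr[mid]=62 -> 62 < 65, search right half
lo=12, hi=13, mid=12, arr[mid]=64 -> 64 < 65, search right half
lo=13, hi=13, mid=13, arr[mid]=65 -> Found target at index 13!

Binary search finds 65 at index 13 after 5 comparisons. The search repeatedly halves the search space by comparing with the middle element.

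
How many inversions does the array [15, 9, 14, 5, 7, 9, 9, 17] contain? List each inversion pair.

Finding inversions in [15, 9, 14, 5, 7, 9, 9, 17]:

(0, 1): arr[0]=15 > arr[1]=9
(0, 2): arr[0]=15 > arr[2]=14
(0, 3): arr[0]=15 > arr[3]=5
(0, 4): arr[0]=15 > arr[4]=7
(0, 5): arr[0]=15 > arr[5]=9
(0, 6): arr[0]=15 > arr[6]=9
(1, 3): arr[1]=9 > arr[3]=5
(1, 4): arr[1]=9 > arr[4]=7
(2, 3): arr[2]=14 > arr[3]=5
(2, 4): arr[2]=14 > arr[4]=7
(2, 5): arr[2]=14 > arr[5]=9
(2, 6): arr[2]=14 > arr[6]=9

Total inversions: 12

The array has 12 inversion(s): (0,1), (0,2), (0,3), (0,4), (0,5), (0,6), (1,3), (1,4), (2,3), (2,4), (2,5), (2,6). Each pair (i,j) satisfies i < j and arr[i] > arr[j].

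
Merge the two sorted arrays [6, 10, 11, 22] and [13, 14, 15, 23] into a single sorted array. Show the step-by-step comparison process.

Merging process:

Compare 6 vs 13: take 6 from left. Merged: [6]
Compare 10 vs 13: take 10 from left. Merged: [6, 10]
Compare 11 vs 13: take 11 from left. Merged: [6, 10, 11]
Compare 22 vs 13: take 13 from right. Merged: [6, 10, 11, 13]
Compare 22 vs 14: take 14 from right. Merged: [6, 10, 11, 13, 14]
Compare 22 vs 15: take 15 from right. Merged: [6, 10, 11, 13, 14, 15]
Compare 22 vs 23: take 22 from left. Merged: [6, 10, 11, 13, 14, 15, 22]
Append remaining from right: [23]. Merged: [6, 10, 11, 13, 14, 15, 22, 23]

Final merged array: [6, 10, 11, 13, 14, 15, 22, 23]
Total comparisons: 7

The merged array is [6, 10, 11, 13, 14, 15, 22, 23], requiring 7 comparisons. The merge step runs in O(n) time where n is the total number of elements.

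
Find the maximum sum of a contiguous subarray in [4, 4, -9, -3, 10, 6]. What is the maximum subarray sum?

Using Kadane's algorithm on [4, 4, -9, -3, 10, 6]:

Scanning through the array:
Position 1 (value 4): max_ending_here = 8, max_so_far = 8
Position 2 (value -9): max_ending_here = -1, max_so_far = 8
Position 3 (value -3): max_ending_here = -3, max_so_far = 8
Position 4 (value 10): max_ending_here = 10, max_so_far = 10
Position 5 (value 6): max_ending_here = 16, max_so_far = 16

Maximum subarray: [10, 6]
Maximum sum: 16

The maximum subarray is [10, 6] with sum 16. This subarray runs from index 4 to index 5.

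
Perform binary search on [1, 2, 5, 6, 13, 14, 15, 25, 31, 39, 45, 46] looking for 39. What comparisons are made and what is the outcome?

Binary search for 39 in [1, 2, 5, 6, 13, 14, 15, 25, 31, 39, 45, 46]:

lo=0, hi=11, mid=5, arr[mid]=14 -> 14 < 39, search right half
lo=6, hi=11, mid=8, arr[mid]=31 -> 31 < 39, search right half
lo=9, hi=11, mid=10, arr[mid]=45 -> 45 > 39, search left half
lo=9, hi=9, mid=9, arr[mid]=39 -> Found target at index 9!

Binary search finds 39 at index 9 after 4 comparisons. The search repeatedly halves the search space by comparing with the middle element.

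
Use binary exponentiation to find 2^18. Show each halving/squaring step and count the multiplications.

Computing 2^18 by squaring (build up from 2^1; each line after the first costs one multiplication):

2^1 = 2
2^2 = (2^1)^2 = 2^2 = 4
2^4 = (2^2)^2 = 4^2 = 16
2^8 = (2^4)^2 = 16^2 = 256
2^9 = 2 * 2^8 = 2 * 256 = 512
2^18 = (2^9)^2 = 512^2 = 262144

Result: 262144
Multiplications needed: 5 (5 lines after 2^1)

2^18 = 262144. Using exponentiation by squaring, this requires 5 multiplications. The key idea: if the exponent is even, square the half-power; if odd, multiply by the base once.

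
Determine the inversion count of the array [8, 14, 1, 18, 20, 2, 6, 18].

Finding inversions in [8, 14, 1, 18, 20, 2, 6, 18]:

(0, 2): arr[0]=8 > arr[2]=1
(0, 5): arr[0]=8 > arr[5]=2
(0, 6): arr[0]=8 > arr[6]=6
(1, 2): arr[1]=14 > arr[2]=1
(1, 5): arr[1]=14 > arr[5]=2
(1, 6): arr[1]=14 > arr[6]=6
(3, 5): arr[3]=18 > arr[5]=2
(3, 6): arr[3]=18 > arr[6]=6
(4, 5): arr[4]=20 > arr[5]=2
(4, 6): arr[4]=20 > arr[6]=6
(4, 7): arr[4]=20 > arr[7]=18

Total inversions: 11

The array has 11 inversion(s): (0,2), (0,5), (0,6), (1,2), (1,5), (1,6), (3,5), (3,6), (4,5), (4,6), (4,7). Each pair (i,j) satisfies i < j and arr[i] > arr[j].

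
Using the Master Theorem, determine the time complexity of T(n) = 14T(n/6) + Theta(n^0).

Master Theorem for T(n) = 14T(n/6) + O(n^0):

a = 14, b = 6, c = 0
log_b(a) = log_6(14) = 1.4729

Case 1: c = 0 < log_6(14) = 1.4729
T(n) = O(n^(log_6 14))

For T(n) = 14T(n/6) + O(n^0): log_6(14) = 1.4729. This is Case 1 of the Master Theorem (c < log_b(a), work dominated by leaves), giving O(n^(log_6 14)).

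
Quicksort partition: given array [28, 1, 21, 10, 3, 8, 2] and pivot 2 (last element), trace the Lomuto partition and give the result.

Lomuto partition with pivot = 2:

Initial array: [28, 1, 21, 10, 3, 8, 2]

arr[0]=28 > 2: no swap
arr[1]=1 <= 2: swap with position 0, array becomes [1, 28, 21, 10, 3, 8, 2]
arr[2]=21 > 2: no swap
arr[3]=10 > 2: no swap
arr[4]=3 > 2: no swap
arr[5]=8 > 2: no swap

Place pivot at position 1: [1, 2, 21, 10, 3, 8, 28]
Pivot position: 1

After partitioning with pivot 2, the array becomes [1, 2, 21, 10, 3, 8, 28]. The pivot is placed at index 1. All elements to the left of the pivot are <= 2, and all elements to the right are > 2.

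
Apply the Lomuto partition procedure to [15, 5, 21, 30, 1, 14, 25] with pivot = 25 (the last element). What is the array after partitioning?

Lomuto partition with pivot = 25:

Initial array: [15, 5, 21, 30, 1, 14, 25]

arr[0]=15 <= 25: swap with position 0, array becomes [15, 5, 21, 30, 1, 14, 25]
arr[1]=5 <= 25: swap with position 1, array becomes [15, 5, 21, 30, 1, 14, 25]
arr[2]=21 <= 25: swap with position 2, array becomes [15, 5, 21, 30, 1, 14, 25]
arr[3]=30 > 25: no swap
arr[4]=1 <= 25: swap with position 3, array becomes [15, 5, 21, 1, 30, 14, 25]
arr[5]=14 <= 25: swap with position 4, array becomes [15, 5, 21, 1, 14, 30, 25]

Place pivot at position 5: [15, 5, 21, 1, 14, 25, 30]
Pivot position: 5

After partitioning with pivot 25, the array becomes [15, 5, 21, 1, 14, 25, 30]. The pivot is placed at index 5. All elements to the left of the pivot are <= 25, and all elements to the right are > 25.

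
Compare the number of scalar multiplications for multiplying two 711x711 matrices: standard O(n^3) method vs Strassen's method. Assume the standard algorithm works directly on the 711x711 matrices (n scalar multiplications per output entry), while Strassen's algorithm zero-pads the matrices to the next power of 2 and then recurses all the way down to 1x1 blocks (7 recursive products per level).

Matrix multiplication for 711x711 matrices:

Strassen's algorithm requires power-of-2 dimensions. Pad 711x711 to 1024x1024 (next power of 2).

Standard algorithm: 711^3 = 359425431 multiplications
Strassen's algorithm: 7^(log2(1024)) = 7^10 = 282475249 multiplications
Savings: 359425431 - 282475249 = 76950182 multiplications

Standard: 359425431 multiplications (711^3). Strassen: 282475249 multiplications (7^10, after padding to 1024x1024). Strassen reduces 8 recursive multiplications to 7 at each level.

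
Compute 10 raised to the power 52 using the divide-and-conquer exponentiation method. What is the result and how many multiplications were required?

Computing 10^52 by squaring (build up from 10^1; each line after the first costs one multiplication):

10^1 = 10
10^2 = (10^1)^2 = 10^2 = 100
10^3 = 10 * 10^2 = 10 * 100 = 1000
10^6 = (10^3)^2 = 1000^2 = 1000000
10^12 = (10^6)^2 = 1000000^2 = 1000000000000
10^13 = 10 * 10^12 = 10 * 1000000000000 = 10000000000000
10^26 = (10^13)^2 = 10000000000000^2 = 100000000000000000000000000
10^52 = (10^26)^2 = 100000000000000000000000000^2 = 10000000000000000000000000000000000000000000000000000

Result: 10000000000000000000000000000000000000000000000000000
Multiplications needed: 7 (7 lines after 10^1)

10^52 = 10000000000000000000000000000000000000000000000000000. Using exponentiation by squaring, this requires 7 multiplications. The key idea: if the exponent is even, square the half-power; if odd, multiply by the base once.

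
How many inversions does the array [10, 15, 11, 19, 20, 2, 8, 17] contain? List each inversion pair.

Finding inversions in [10, 15, 11, 19, 20, 2, 8, 17]:

(0, 5): arr[0]=10 > arr[5]=2
(0, 6): arr[0]=10 > arr[6]=8
(1, 2): arr[1]=15 > arr[2]=11
(1, 5): arr[1]=15 > arr[5]=2
(1, 6): arr[1]=15 > arr[6]=8
(2, 5): arr[2]=11 > arr[5]=2
(2, 6): arr[2]=11 > arr[6]=8
(3, 5): arr[3]=19 > arr[5]=2
(3, 6): arr[3]=19 > arr[6]=8
(3, 7): arr[3]=19 > arr[7]=17
(4, 5): arr[4]=20 > arr[5]=2
(4, 6): arr[4]=20 > arr[6]=8
(4, 7): arr[4]=20 > arr[7]=17

Total inversions: 13

The array has 13 inversion(s): (0,5), (0,6), (1,2), (1,5), (1,6), (2,5), (2,6), (3,5), (3,6), (3,7), (4,5), (4,6), (4,7). Each pair (i,j) satisfies i < j and arr[i] > arr[j].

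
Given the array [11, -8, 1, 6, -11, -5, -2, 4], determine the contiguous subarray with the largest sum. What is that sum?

Using Kadane's algorithm on [11, -8, 1, 6, -11, -5, -2, 4]:

Scanning through the array:
Position 1 (value -8): max_ending_here = 3, max_so_far = 11
Position 2 (value 1): max_ending_here = 4, max_so_far = 11
Position 3 (value 6): max_ending_here = 10, max_so_far = 11
Position 4 (value -11): max_ending_here = -1, max_so_far = 11
Position 5 (value -5): max_ending_here = -5, max_so_far = 11
Position 6 (value -2): max_ending_here = -2, max_so_far = 11
Position 7 (value 4): max_ending_here = 4, max_so_far = 11

Maximum subarray: [11]
Maximum sum: 11

The maximum subarray is [11] with sum 11. This subarray runs from index 0 to index 0.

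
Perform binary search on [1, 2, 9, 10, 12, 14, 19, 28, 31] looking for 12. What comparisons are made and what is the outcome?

Binary search for 12 in [1, 2, 9, 10, 12, 14, 19, 28, 31]:

lo=0, hi=8, mid=4, arr[mid]=12 -> Found target at index 4!

Binary search finds 12 at index 4 after 1 comparisons. The search repeatedly halves the search space by comparing with the middle element.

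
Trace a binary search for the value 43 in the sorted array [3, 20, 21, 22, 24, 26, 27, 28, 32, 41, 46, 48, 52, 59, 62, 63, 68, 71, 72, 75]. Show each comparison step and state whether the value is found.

Binary search for 43 in [3, 20, 21, 22, 24, 26, 27, 28, 32, 41, 46, 48, 52, 59, 62, 63, 68, 71, 72, 75]:

lo=0, hi=19, mid=9, arr[mid]=41 -> 41 < 43, search right half
lo=10, hi=19, mid=14, arr[mid]=62 -> 62 > 43, search left half
lo=10, hi=13, mid=11, arr[mid]=48 -> 48 > 43, search left half
lo=10, hi=10, mid=10, arr[mid]=46 -> 46 > 43, search left half
lo=10 > hi=9, target 43 not found

Binary search determines that 43 is not in the array after 4 comparisons. The search space was exhausted without finding the target.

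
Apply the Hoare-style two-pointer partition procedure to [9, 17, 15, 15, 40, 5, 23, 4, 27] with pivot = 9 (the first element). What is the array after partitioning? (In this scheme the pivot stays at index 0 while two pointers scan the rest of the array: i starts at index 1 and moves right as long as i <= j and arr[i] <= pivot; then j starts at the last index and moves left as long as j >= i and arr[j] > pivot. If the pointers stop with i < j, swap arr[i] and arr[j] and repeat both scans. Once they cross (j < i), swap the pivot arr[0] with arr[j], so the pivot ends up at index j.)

Hoare-style two-pointer partition with pivot = 9:

Initial array: [9, 17, 15, 15, 40, 5, 23, 4, 27]

Pointers start at i = 1, j = 8.
i stops at index 1 (arr[1]=17 > 9), j stops at index 7 (arr[7]=4 <= 9): swap arr[1] and arr[7], array becomes [9, 4, 15, 15, 40, 5, 23, 17, 27]
i stops at index 2 (arr[2]=15 > 9), j stops at index 5 (arr[5]=5 <= 9): swap arr[2] and arr[5], array becomes [9, 4, 5, 15, 40, 15, 23, 17, 27]
i ends at 3, j ends at 2: the pointers have crossed (j < i), so scanning stops.

Swap pivot arr[0] with arr[2] to place pivot at position 2: [5, 4, 9, 15, 40, 15, 23, 17, 27]
Pivot position: 2

After partitioning with pivot 9, the array becomes [5, 4, 9, 15, 40, 15, 23, 17, 27]. The pivot is placed at index 2. All elements to the left of the pivot are <= 9, and all elements to the right are > 9.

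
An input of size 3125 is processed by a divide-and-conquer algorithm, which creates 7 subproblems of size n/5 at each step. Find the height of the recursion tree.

For divide and conquer with division factor 5:

Problem sizes at each level:
Level 0: 3125
Level 1: 625
Level 2: 125
Level 3: 25
Level 4: 5
Level 5: 1

The root is level 0 and the size-1 base case is level 5 (the tree spans levels 0 through 5, i.e. 6 levels counting the root), so the depth is the number of divisions: log_5(3125) = 5

The recursion tree depth is log_5(3125) = 5. At each level, the problem size is divided by 5, so it takes 5 divisions to reduce to a base case of size 1. The algorithm makes 7 recursive calls at each level.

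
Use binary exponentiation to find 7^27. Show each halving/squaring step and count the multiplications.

Computing 7^27 by squaring (build up from 7^1; each line after the first costs one multiplication):

7^1 = 7
7^2 = (7^1)^2 = 7^2 = 49
7^3 = 7 * 7^2 = 7 * 49 = 343
7^6 = (7^3)^2 = 343^2 = 117649
7^12 = (7^6)^2 = 117649^2 = 13841287201
7^13 = 7 * 7^12 = 7 * 13841287201 = 96889010407
7^26 = (7^13)^2 = 96889010407^2 = 9387480337647754305649
7^27 = 7 * 7^26 = 7 * 9387480337647754305649 = 65712362363534280139543

Result: 65712362363534280139543
Multiplications needed: 7 (7 lines after 7^1)

7^27 = 65712362363534280139543. Using exponentiation by squaring, this requires 7 multiplications. The key idea: if the exponent is even, square the half-power; if odd, multiply by the base once.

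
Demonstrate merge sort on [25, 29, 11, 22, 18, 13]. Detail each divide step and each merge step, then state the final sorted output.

Merge sort trace:

Split: [25, 29, 11, 22, 18, 13] -> [25, 29, 11] and [22, 18, 13]
  Split: [25, 29, 11] -> [25] and [29, 11]
    Split: [29, 11] -> [29] and [11]
    Merge: [29] + [11] -> [11, 29]
  Merge: [25] + [11, 29] -> [11, 25, 29]
  Split: [22, 18, 13] -> [22] and [18, 13]
    Split: [18, 13] -> [18] and [13]
    Merge: [18] + [13] -> [13, 18]
  Merge: [22] + [13, 18] -> [13, 18, 22]
Merge: [11, 25, 29] + [13, 18, 22] -> [11, 13, 18, 22, 25, 29]

Final sorted array: [11, 13, 18, 22, 25, 29]

The merge sort proceeds by recursively splitting the array and merging sorted halves.
After all merges, the sorted array is [11, 13, 18, 22, 25, 29].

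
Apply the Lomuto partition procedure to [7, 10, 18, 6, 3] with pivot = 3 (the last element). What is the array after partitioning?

Lomuto partition with pivot = 3:

Initial array: [7, 10, 18, 6, 3]

arr[0]=7 > 3: no swap
arr[1]=10 > 3: no swap
arr[2]=18 > 3: no swap
arr[3]=6 > 3: no swap

Place pivot at position 0: [3, 10, 18, 6, 7]
Pivot position: 0

After partitioning with pivot 3, the array becomes [3, 10, 18, 6, 7]. The pivot is placed at index 0. All elements to the left of the pivot are <= 3, and all elements to the right are > 3.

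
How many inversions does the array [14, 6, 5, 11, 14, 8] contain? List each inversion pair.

Finding inversions in [14, 6, 5, 11, 14, 8]:

(0, 1): arr[0]=14 > arr[1]=6
(0, 2): arr[0]=14 > arr[2]=5
(0, 3): arr[0]=14 > arr[3]=11
(0, 5): arr[0]=14 > arr[5]=8
(1, 2): arr[1]=6 > arr[2]=5
(3, 5): arr[3]=11 > arr[5]=8
(4, 5): arr[4]=14 > arr[5]=8

Total inversions: 7

The array has 7 inversion(s): (0,1), (0,2), (0,3), (0,5), (1,2), (3,5), (4,5). Each pair (i,j) satisfies i < j and arr[i] > arr[j].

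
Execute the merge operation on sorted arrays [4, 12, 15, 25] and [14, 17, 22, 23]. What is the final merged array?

Merging process:

Compare 4 vs 14: take 4 from left. Merged: [4]
Compare 12 vs 14: take 12 from left. Merged: [4, 12]
Compare 15 vs 14: take 14 from right. Merged: [4, 12, 14]
Compare 15 vs 17: take 15 from left. Merged: [4, 12, 14, 15]
Compare 25 vs 17: take 17 from right. Merged: [4, 12, 14, 15, 17]
Compare 25 vs 22: take 22 from right. Merged: [4, 12, 14, 15, 17, 22]
Compare 25 vs 23: take 23 from right. Merged: [4, 12, 14, 15, 17, 22, 23]
Append remaining from left: [25]. Merged: [4, 12, 14, 15, 17, 22, 23, 25]

Final merged array: [4, 12, 14, 15, 17, 22, 23, 25]
Total comparisons: 7

The merged array is [4, 12, 14, 15, 17, 22, 23, 25], requiring 7 comparisons. The merge step runs in O(n) time where n is the total number of elements.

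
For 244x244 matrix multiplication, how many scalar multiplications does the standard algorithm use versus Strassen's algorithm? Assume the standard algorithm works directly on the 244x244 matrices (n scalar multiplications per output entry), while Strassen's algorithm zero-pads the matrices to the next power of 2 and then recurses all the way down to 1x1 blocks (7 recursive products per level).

Matrix multiplication for 244x244 matrices:

Strassen's algorithm requires power-of-2 dimensions. Pad 244x244 to 256x256 (next power of 2).

Standard algorithm: 244^3 = 14526784 multiplications
Strassen's algorithm: 7^(log2(256)) = 7^8 = 5764801 multiplications
Savings: 14526784 - 5764801 = 8761983 multiplications

Standard: 14526784 multiplications (244^3). Strassen: 5764801 multiplications (7^8, after padding to 256x256). Strassen reduces 8 recursive multiplications to 7 at each level.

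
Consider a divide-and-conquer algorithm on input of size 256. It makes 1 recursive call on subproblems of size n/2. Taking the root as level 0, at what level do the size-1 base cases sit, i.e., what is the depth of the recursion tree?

For divide and conquer with division factor 2:

Problem sizes at each level:
Level 0: 256
Level 1: 128
Level 2: 64
Level 3: 32
Level 4: 16
Level 5: 8
Level 6: 4
Level 7: 2
Level 8: 1

The root is level 0 and the size-1 base case is level 8 (the tree spans levels 0 through 8, i.e. 9 levels counting the root), so the depth is the number of divisions: log_2(256) = 8

The recursion tree depth is log_2(256) = 8. At each level, the problem size is divided by 2, so it takes 8 divisions to reduce to a base case of size 1. The algorithm makes 1 recursive call at each level.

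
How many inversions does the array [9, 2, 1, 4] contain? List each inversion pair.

Finding inversions in [9, 2, 1, 4]:

(0, 1): arr[0]=9 > arr[1]=2
(0, 2): arr[0]=9 > arr[2]=1
(0, 3): arr[0]=9 > arr[3]=4
(1, 2): arr[1]=2 > arr[2]=1

Total inversions: 4

The array has 4 inversion(s): (0,1), (0,2), (0,3), (1,2). Each pair (i,j) satisfies i < j and arr[i] > arr[j].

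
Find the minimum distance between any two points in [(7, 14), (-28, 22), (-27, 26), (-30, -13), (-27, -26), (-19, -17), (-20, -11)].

Computing all pairwise distances among 7 points:

d((7, 14), (-28, 22)) = 35.9026
d((7, 14), (-27, 26)) = 36.0555
d((7, 14), (-30, -13)) = 45.8039
d((7, 14), (-27, -26)) = 52.4976
d((7, 14), (-19, -17)) = 40.4599
d((7, 14), (-20, -11)) = 36.7967
d((-28, 22), (-27, 26)) = 4.1231 <-- minimum
d((-28, 22), (-30, -13)) = 35.0571
d((-28, 22), (-27, -26)) = 48.0104
d((-28, 22), (-19, -17)) = 40.025
d((-28, 22), (-20, -11)) = 33.9559
d((-27, 26), (-30, -13)) = 39.1152
d((-27, 26), (-27, -26)) = 52.0
d((-27, 26), (-19, -17)) = 43.7379
d((-27, 26), (-20, -11)) = 37.6563
d((-30, -13), (-27, -26)) = 13.3417
d((-30, -13), (-19, -17)) = 11.7047
d((-30, -13), (-20, -11)) = 10.198
d((-27, -26), (-19, -17)) = 12.0416
d((-27, -26), (-20, -11)) = 16.5529
d((-19, -17), (-20, -11)) = 6.0828

Closest pair: (-28, 22) and (-27, 26) with distance 4.1231

The closest pair is (-28, 22) and (-27, 26) with Euclidean distance 4.1231. For 7 points, brute-force pairwise comparison is shown above. For large n, the divide-and-conquer algorithm (sort by x, recurse on halves, check the dividing strip) achieves O(n log n).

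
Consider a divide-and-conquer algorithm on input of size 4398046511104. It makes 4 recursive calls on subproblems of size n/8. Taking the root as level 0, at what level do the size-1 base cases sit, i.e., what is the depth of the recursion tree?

For divide and conquer with division factor 8:

Problem sizes at each level:
Level 0: 4398046511104
Level 1: 549755813888
Level 2: 68719476736
Level 3: 8589934592
Level 4: 1073741824
Level 5: 134217728
Level 6: 16777216
Level 7: 2097152
Level 8: 262144
Level 9: 32768
Level 10: 4096
Level 11: 512
Level 12: 64
Level 13: 8
Level 14: 1

The root is level 0 and the size-1 base case is level 14 (the tree spans levels 0 through 14, i.e. 15 levels counting the root), so the depth is the number of divisions: log_8(4398046511104) = 14

The recursion tree depth is log_8(4398046511104) = 14. At each level, the problem size is divided by 8, so it takes 14 divisions to reduce to a base case of size 1. The algorithm makes 4 recursive calls at each level.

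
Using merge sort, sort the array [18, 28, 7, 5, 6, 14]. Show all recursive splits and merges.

Merge sort trace:

Split: [18, 28, 7, 5, 6, 14] -> [18, 28, 7] and [5, 6, 14]
  Split: [18, 28, 7] -> [18] and [28, 7]
    Split: [28, 7] -> [28] and [7]
    Merge: [28] + [7] -> [7, 28]
  Merge: [18] + [7, 28] -> [7, 18, 28]
  Split: [5, 6, 14] -> [5] and [6, 14]
    Split: [6, 14] -> [6] and [14]
    Merge: [6] + [14] -> [6, 14]
  Merge: [5] + [6, 14] -> [5, 6, 14]
Merge: [7, 18, 28] + [5, 6, 14] -> [5, 6, 7, 14, 18, 28]

Final sorted array: [5, 6, 7, 14, 18, 28]

The merge sort proceeds by recursively splitting the array and merging sorted halves.
After all merges, the sorted array is [5, 6, 7, 14, 18, 28].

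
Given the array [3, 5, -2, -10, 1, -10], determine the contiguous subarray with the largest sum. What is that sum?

Using Kadane's algorithm on [3, 5, -2, -10, 1, -10]:

Scanning through the array:
Position 1 (value 5): max_ending_here = 8, max_so_far = 8
Position 2 (value -2): max_ending_here = 6, max_so_far = 8
Position 3 (value -10): max_ending_here = -4, max_so_far = 8
Position 4 (value 1): max_ending_here = 1, max_so_far = 8
Position 5 (value -10): max_ending_here = -9, max_so_far = 8

Maximum subarray: [3, 5]
Maximum sum: 8

The maximum subarray is [3, 5] with sum 8. This subarray runs from index 0 to index 1.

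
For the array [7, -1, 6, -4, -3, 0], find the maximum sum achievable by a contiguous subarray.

Using Kadane's algorithm on [7, -1, 6, -4, -3, 0]:

Scanning through the array:
Position 1 (value -1): max_ending_here = 6, max_so_far = 7
Position 2 (value 6): max_ending_here = 12, max_so_far = 12
Position 3 (value -4): max_ending_here = 8, max_so_far = 12
Position 4 (value -3): max_ending_here = 5, max_so_far = 12
Position 5 (value 0): max_ending_here = 5, max_so_far = 12

Maximum subarray: [7, -1, 6]
Maximum sum: 12

The maximum subarray is [7, -1, 6] with sum 12. This subarray runs from index 0 to index 2.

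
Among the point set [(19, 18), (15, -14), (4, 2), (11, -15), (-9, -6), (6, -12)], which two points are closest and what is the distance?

Computing all pairwise distances among 6 points:

d((19, 18), (15, -14)) = 32.249
d((19, 18), (4, 2)) = 21.9317
d((19, 18), (11, -15)) = 33.9559
d((19, 18), (-9, -6)) = 36.8782
d((19, 18), (6, -12)) = 32.6956
d((15, -14), (4, 2)) = 19.4165
d((15, -14), (11, -15)) = 4.1231 <-- minimum
d((15, -14), (-9, -6)) = 25.2982
d((15, -14), (6, -12)) = 9.2195
d((4, 2), (11, -15)) = 18.3848
d((4, 2), (-9, -6)) = 15.2643
d((4, 2), (6, -12)) = 14.1421
d((11, -15), (-9, -6)) = 21.9317
d((11, -15), (6, -12)) = 5.831
d((-9, -6), (6, -12)) = 16.1555

Closest pair: (15, -14) and (11, -15) with distance 4.1231

The closest pair is (15, -14) and (11, -15) with Euclidean distance 4.1231. For 6 points, brute-force pairwise comparison is shown above. For large n, the divide-and-conquer algorithm (sort by x, recurse on halves, check the dividing strip) achieves O(n log n).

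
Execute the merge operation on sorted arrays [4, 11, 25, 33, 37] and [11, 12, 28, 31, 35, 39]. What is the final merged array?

Merging process:

Compare 4 vs 11: take 4 from left. Merged: [4]
Compare 11 vs 11: take 11 from left. Merged: [4, 11]
Compare 25 vs 11: take 11 from right. Merged: [4, 11, 11]
Compare 25 vs 12: take 12 from right. Merged: [4, 11, 11, 12]
Compare 25 vs 28: take 25 from left. Merged: [4, 11, 11, 12, 25]
Compare 33 vs 28: take 28 from right. Merged: [4, 11, 11, 12, 25, 28]
Compare 33 vs 31: take 31 from right. Merged: [4, 11, 11, 12, 25, 28, 31]
Compare 33 vs 35: take 33 from left. Merged: [4, 11, 11, 12, 25, 28, 31, 33]
Compare 37 vs 35: take 35 from right. Merged: [4, 11, 11, 12, 25, 28, 31, 33, 35]
Compare 37 vs 39: take 37 from left. Merged: [4, 11, 11, 12, 25, 28, 31, 33, 35, 37]
Append remaining from right: [39]. Merged: [4, 11, 11, 12, 25, 28, 31, 33, 35, 37, 39]

Final merged array: [4, 11, 11, 12, 25, 28, 31, 33, 35, 37, 39]
Total comparisons: 10

The merged array is [4, 11, 11, 12, 25, 28, 31, 33, 35, 37, 39], requiring 10 comparisons. The merge step runs in O(n) time where n is the total number of elements.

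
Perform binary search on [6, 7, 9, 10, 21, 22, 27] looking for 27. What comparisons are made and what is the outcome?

Binary search for 27 in [6, 7, 9, 10, 21, 22, 27]:

lo=0, hi=6, mid=3, arr[mid]=10 -> 10 < 27, search right half
lo=4, hi=6, mid=5, arr[mid]=22 -> 22 < 27, search right half
lo=6, hi=6, mid=6, arr[mid]=27 -> Found target at index 6!

Binary search finds 27 at index 6 after 3 comparisons. The search repeatedly halves the search space by comparing with the middle element.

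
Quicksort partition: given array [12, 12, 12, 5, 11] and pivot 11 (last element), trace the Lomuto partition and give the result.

Lomuto partition with pivot = 11:

Initial array: [12, 12, 12, 5, 11]

arr[0]=12 > 11: no swap
arr[1]=12 > 11: no swap
arr[2]=12 > 11: no swap
arr[3]=5 <= 11: swap with position 0, array becomes [5, 12, 12, 12, 11]

Place pivot at position 1: [5, 11, 12, 12, 12]
Pivot position: 1

After partitioning with pivot 11, the array becomes [5, 11, 12, 12, 12]. The pivot is placed at index 1. All elements to the left of the pivot are <= 11, and all elements to the right are > 11.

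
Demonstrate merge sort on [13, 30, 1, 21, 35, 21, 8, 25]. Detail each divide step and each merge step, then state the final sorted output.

Merge sort trace:

Split: [13, 30, 1, 21, 35, 21, 8, 25] -> [13, 30, 1, 21] and [35, 21, 8, 25]
  Split: [13, 30, 1, 21] -> [13, 30] and [1, 21]
    Split: [13, 30] -> [13] and [30]
    Merge: [13] + [30] -> [13, 30]
    Split: [1, 21] -> [1] and [21]
    Merge: [1] + [21] -> [1, 21]
  Merge: [13, 30] + [1, 21] -> [1, 13, 21, 30]
  Split: [35, 21, 8, 25] -> [35, 21] and [8, 25]
    Split: [35, 21] -> [35] and [21]
    Merge: [35] + [21] -> [21, 35]
    Split: [8, 25] -> [8] and [25]
    Merge: [8] + [25] -> [8, 25]
  Merge: [21, 35] + [8, 25] -> [8, 21, 25, 35]
Merge: [1, 13, 21, 30] + [8, 21, 25, 35] -> [1, 8, 13, 21, 21, 25, 30, 35]

Final sorted array: [1, 8, 13, 21, 21, 25, 30, 35]

The merge sort proceeds by recursively splitting the array and merging sorted halves.
After all merges, the sorted array is [1, 8, 13, 21, 21, 25, 30, 35].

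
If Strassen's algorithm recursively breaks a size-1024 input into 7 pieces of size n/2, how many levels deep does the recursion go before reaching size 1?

For divide and conquer with division factor 2:

Problem sizes at each level:
Level 0: 1024
Level 1: 512
Level 2: 256
Level 3: 128
Level 4: 64
Level 5: 32
Level 6: 16
Level 7: 8
Level 8: 4
Level 9: 2
Level 10: 1

The root is level 0 and the size-1 base case is level 10 (the tree spans levels 0 through 10, i.e. 11 levels counting the root), so the depth is the number of divisions: log_2(1024) = 10

The recursion tree depth is log_2(1024) = 10. At each level, the problem size is divided by 2, so it takes 10 divisions to reduce to a base case of size 1. The algorithm makes 7 recursive calls at each level.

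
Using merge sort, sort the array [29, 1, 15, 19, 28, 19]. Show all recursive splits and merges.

Merge sort trace:

Split: [29, 1, 15, 19, 28, 19] -> [29, 1, 15] and [19, 28, 19]
  Split: [29, 1, 15] -> [29] and [1, 15]
    Split: [1, 15] -> [1] and [15]
    Merge: [1] + [15] -> [1, 15]
  Merge: [29] + [1, 15] -> [1, 15, 29]
  Split: [19, 28, 19] -> [19] and [28, 19]
    Split: [28, 19] -> [28] and [19]
    Merge: [28] + [19] -> [19, 28]
  Merge: [19] + [19, 28] -> [19, 19, 28]
Merge: [1, 15, 29] + [19, 19, 28] -> [1, 15, 19, 19, 28, 29]

Final sorted array: [1, 15, 19, 19, 28, 29]

The merge sort proceeds by recursively splitting the array and merging sorted halves.
After all merges, the sorted array is [1, 15, 19, 19, 28, 29].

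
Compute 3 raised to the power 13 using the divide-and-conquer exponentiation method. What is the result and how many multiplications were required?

Computing 3^13 by squaring (build up from 3^1; each line after the first costs one multiplication):

3^1 = 3
3^2 = (3^1)^2 = 3^2 = 9
3^3 = 3 * 3^2 = 3 * 9 = 27
3^6 = (3^3)^2 = 27^2 = 729
3^12 = (3^6)^2 = 729^2 = 531441
3^13 = 3 * 3^12 = 3 * 531441 = 1594323

Result: 1594323
Multiplications needed: 5 (5 lines after 3^1)

3^13 = 1594323. Using exponentiation by squaring, this requires 5 multiplications. The key idea: if the exponent is even, square the half-power; if odd, multiply by the base once.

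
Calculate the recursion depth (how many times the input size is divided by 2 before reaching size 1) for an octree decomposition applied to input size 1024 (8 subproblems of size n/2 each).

For divide and conquer with division factor 2:

Problem sizes at each level:
Level 0: 1024
Level 1: 512
Level 2: 256
Level 3: 128
Level 4: 64
Level 5: 32
Level 6: 16
Level 7: 8
Level 8: 4
Level 9: 2
Level 10: 1

The root is level 0 and the size-1 base case is level 10 (the tree spans levels 0 through 10, i.e. 11 levels counting the root), so the depth is the number of divisions: log_2(1024) = 10

The recursion tree depth is log_2(1024) = 10. At each level, the problem size is divided by 2, so it takes 10 divisions to reduce to a base case of size 1. The algorithm makes 8 recursive calls at each level.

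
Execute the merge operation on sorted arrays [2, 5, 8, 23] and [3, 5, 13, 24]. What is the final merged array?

Merging process:

Compare 2 vs 3: take 2 from left. Merged: [2]
Compare 5 vs 3: take 3 from right. Merged: [2, 3]
Compare 5 vs 5: take 5 from left. Merged: [2, 3, 5]
Compare 8 vs 5: take 5 from right. Merged: [2, 3, 5, 5]
Compare 8 vs 13: take 8 from left. Merged: [2, 3, 5, 5, 8]
Compare 23 vs 13: take 13 from right. Merged: [2, 3, 5, 5, 8, 13]
Compare 23 vs 24: take 23 from left. Merged: [2, 3, 5, 5, 8, 13, 23]
Append remaining from right: [24]. Merged: [2, 3, 5, 5, 8, 13, 23, 24]

Final merged array: [2, 3, 5, 5, 8, 13, 23, 24]
Total comparisons: 7

The merged array is [2, 3, 5, 5, 8, 13, 23, 24], requiring 7 comparisons. The merge step runs in O(n) time where n is the total number of elements.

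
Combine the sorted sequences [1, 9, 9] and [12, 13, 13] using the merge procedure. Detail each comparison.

Merging process:

Compare 1 vs 12: take 1 from left. Merged: [1]
Compare 9 vs 12: take 9 from left. Merged: [1, 9]
Compare 9 vs 12: take 9 from left. Merged: [1, 9, 9]
Append remaining from right: [12, 13, 13]. Merged: [1, 9, 9, 12, 13, 13]

Final merged array: [1, 9, 9, 12, 13, 13]
Total comparisons: 3

The merged array is [1, 9, 9, 12, 13, 13], requiring 3 comparisons. The merge step runs in O(n) time where n is the total number of elements.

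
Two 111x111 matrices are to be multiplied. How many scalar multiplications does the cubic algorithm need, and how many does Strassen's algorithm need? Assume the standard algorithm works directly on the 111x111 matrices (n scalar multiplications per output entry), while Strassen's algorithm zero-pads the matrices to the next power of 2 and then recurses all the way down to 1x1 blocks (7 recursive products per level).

Matrix multiplication for 111x111 matrices:

Strassen's algorithm requires power-of-2 dimensions. Pad 111x111 to 128x128 (next power of 2).

Standard algorithm: 111^3 = 1367631 multiplications
Strassen's algorithm: 7^(log2(128)) = 7^7 = 823543 multiplications
Savings: 1367631 - 823543 = 544088 multiplications

Standard: 1367631 multiplications (111^3). Strassen: 823543 multiplications (7^7, after padding to 128x128). Strassen reduces 8 recursive multiplications to 7 at each level.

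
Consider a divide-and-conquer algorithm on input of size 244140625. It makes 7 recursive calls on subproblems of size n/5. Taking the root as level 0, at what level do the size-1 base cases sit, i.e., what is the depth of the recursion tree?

For divide and conquer with division factor 5:

Problem sizes at each level:
Level 0: 244140625
Level 1: 48828125
Level 2: 9765625
Level 3: 1953125
Level 4: 390625
Level 5: 78125
Level 6: 15625
Level 7: 3125
Level 8: 625
Level 9: 125
Level 10: 25
Level 11: 5
Level 12: 1

The root is level 0 and the size-1 base case is level 12 (the tree spans levels 0 through 12, i.e. 13 levels counting the root), so the depth is the number of divisions: log_5(244140625) = 12

The recursion tree depth is log_5(244140625) = 12. At each level, the problem size is divided by 5, so it takes 12 divisions to reduce to a base case of size 1. The algorithm makes 7 recursive calls at each level.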